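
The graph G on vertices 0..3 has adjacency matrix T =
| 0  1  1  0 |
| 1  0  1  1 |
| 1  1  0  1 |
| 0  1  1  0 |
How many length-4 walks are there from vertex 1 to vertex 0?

9

The number of length-4 walks from vertex 1 to vertex 0 is entry (1,0) of T⁴, where T is the adjacency matrix.
T² = [[2, 1, 1, 2], [1, 3, 2, 1], [1, 2, 3, 1], [2, 1, 1, 2]]
T³ = [[2, 5, 5, 2], [5, 4, 5, 5], [5, 5, 4, 5], [2, 5, 5, 2]]
T⁴ = [[10, 9, 9, 10], [9, 15, 14, 9], [9, 14, 15, 9], [10, 9, 9, 10]]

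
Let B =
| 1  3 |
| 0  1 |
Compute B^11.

B = I + N where N = [[0, 3], [0, 0]] is strictly upper-triangular, so N^2 = 0.
(I + N)^11 = I + 11·N = [[1, 33], [0, 1]].

[[1, 33], [0, 1]]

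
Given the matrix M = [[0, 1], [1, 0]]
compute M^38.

M² = I (check: tr M = 0 and det M = -1), so M^38 = I since 38 is even.

[[1, 0], [0, 1]]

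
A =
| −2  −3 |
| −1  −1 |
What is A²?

[[7, 9], [3, 4]]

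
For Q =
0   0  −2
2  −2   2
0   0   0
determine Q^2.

[[0, 0, 0], [−4, 4, −8], [0, 0, 0]]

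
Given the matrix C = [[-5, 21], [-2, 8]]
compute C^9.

[[-3065, 10731], [-1022, 3578]]

tr C = 3 and det C = 2, so the characteristic polynomial is λ² − (3)λ + (2) with roots 2 and 1.
Eigenvectors give P = [[3, 7], [1, 2]] with P⁻¹ = [[-2, 7], [1, -3]], and C = P·diag(2, 1)·P⁻¹.
Then C^9 = P·diag(512, 1)·P⁻¹ = [[1536, 7], [512, 2]] · [[-2, 7], [1, -3]] = [[-3065, 10731], [-1022, 3578]].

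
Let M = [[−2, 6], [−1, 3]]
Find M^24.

M² = M (a projection; rank 1, trace 1), so M^24 = M.

[[−2, 6], [−1, 3]]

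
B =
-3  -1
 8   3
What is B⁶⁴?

B² = I (check: tr B = 0 and det B = -1), so B⁶⁴ = I since 64 is even.

[[1, 0], [0, 1]]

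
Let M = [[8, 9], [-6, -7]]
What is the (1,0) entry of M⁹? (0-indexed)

tr M = 1 and det M = -2, so the characteristic polynomial is λ² − (1)λ + (-2) with roots -1 and 2.
Eigenvectors give P = [[-1, 3], [1, -2]] with P⁻¹ = [[2, 3], [1, 1]], and M = P·diag(-1, 2)·P⁻¹.
Then M⁹ = P·diag(-1, 512)·P⁻¹ = [[1, 1536], [-1, -1024]] · [[2, 3], [1, 1]] = [[1538, 1539], [-1026, -1027]].

-1026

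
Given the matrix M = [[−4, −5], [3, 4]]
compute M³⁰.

M² = I (check: tr M = 0 and det M = −1), so M³⁰ = I since 30 is even.

[[1, 0], [0, 1]]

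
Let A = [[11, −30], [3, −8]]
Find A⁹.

[[5111, −15330], [1533, −4598]]

tr A = 3 and det A = 2, so the characteristic polynomial is λ² − (3)λ + (2) with roots 2 and 1.
Eigenvectors give P = [[10, 3], [3, 1]] with P⁻¹ = [[1, −3], [−3, 10]], and A = P·diag(2, 1)·P⁻¹.
Then A⁹ = P·diag(512, 1)·P⁻¹ = [[5120, 3], [1536, 1]] · [[1, −3], [−3, 10]] = [[5111, −15330], [1533, −4598]].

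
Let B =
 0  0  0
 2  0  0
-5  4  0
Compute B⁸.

[[0, 0, 0], [0, 0, 0], [0, 0, 0]]

B is strictly triangular, hence nilpotent: B³ = 0, so B⁸ = 0.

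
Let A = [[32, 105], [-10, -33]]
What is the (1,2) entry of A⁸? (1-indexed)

tr A = -1 and det A = -6, so the characteristic polynomial is λ² − (-1)λ + (-6) with roots 2 and -3.
Eigenvectors give P = [[-7, -3], [2, 1]] with P⁻¹ = [[-1, -3], [2, 7]], and A = P·diag(2, -3)·P⁻¹.
Then A⁸ = P·diag(256, 6561)·P⁻¹ = [[-1792, -19683], [512, 6561]] · [[-1, -3], [2, 7]] = [[-37574, -132405], [12610, 44391]].

-132405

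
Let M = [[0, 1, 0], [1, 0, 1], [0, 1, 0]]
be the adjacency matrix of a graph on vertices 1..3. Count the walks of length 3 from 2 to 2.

The number of length-3 walks from vertex 2 to vertex 2 is entry (2,2) of M³, where M is the adjacency matrix.
M² = [[1, 0, 1], [0, 2, 0], [1, 0, 1]]
M³ = [[0, 2, 0], [2, 0, 2], [0, 2, 0]]

0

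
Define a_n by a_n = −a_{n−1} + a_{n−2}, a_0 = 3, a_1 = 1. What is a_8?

With companion matrix A = [[−1, 1], [1, 0]], [a_n, a_{n−1}]ᵀ = A·[a_{n−1}, a_{n−2}]ᵀ, so [a_8, a_7]ᵀ = A^7·[a_1, a_0]ᵀ.
A^7 = [[−21, 13], [13, −8]], giving [a_8, a_7]ᵀ = [[18], [−11]].

18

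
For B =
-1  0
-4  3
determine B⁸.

tr B = 2 and det B = -3, so the characteristic polynomial is λ² − (2)λ + (-3) with roots -1 and 3.
Eigenvectors give P = [[-1, 0], [-1, 1]] with P⁻¹ = [[-1, 0], [-1, 1]], and B = P·diag(-1, 3)·P⁻¹.
Then B⁸ = P·diag(1, 6561)·P⁻¹ = [[-1, 0], [-1, 6561]] · [[-1, 0], [-1, 1]] = [[1, 0], [-6560, 6561]].

[[1, 0], [-6560, 6561]]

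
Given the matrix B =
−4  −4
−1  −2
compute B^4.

[[544, 672], [168, 208]]

B^2 = [[20, 24], [6, 8]]
B^3 = [[−104, −128], [−32, −40]]
B^4 = [[544, 672], [168, 208]]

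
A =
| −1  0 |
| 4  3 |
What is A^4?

tr A = 2 and det A = −3, so the characteristic polynomial is λ² − (2)λ + (−3) with roots −1 and 3.
Eigenvectors give P = [[−1, 0], [1, 1]] with P⁻¹ = [[−1, 0], [1, 1]], and A = P·diag(−1, 3)·P⁻¹.
Then A^4 = P·diag(1, 81)·P⁻¹ = [[−1, 0], [1, 81]] · [[−1, 0], [1, 1]] = [[1, 0], [80, 81]].

[[1, 0], [80, 81]]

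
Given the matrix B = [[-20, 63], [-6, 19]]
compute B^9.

[[-3590, 10773], [-1026, 3079]]

tr B = -1 and det B = -2, so the characteristic polynomial is λ² − (-1)λ + (-2) with roots -2 and 1.
Eigenvectors give P = [[7, 3], [2, 1]] with P⁻¹ = [[1, -3], [-2, 7]], and B = P·diag(-2, 1)·P⁻¹.
Then B^9 = P·diag(-512, 1)·P⁻¹ = [[-3584, 3], [-1024, 1]] · [[1, -3], [-2, 7]] = [[-3590, 10773], [-1026, 3079]].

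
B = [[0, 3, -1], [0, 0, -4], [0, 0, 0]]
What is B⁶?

[[0, 0, 0], [0, 0, 0], [0, 0, 0]]

B is strictly triangular, hence nilpotent: B³ = 0, so B⁶ = 0.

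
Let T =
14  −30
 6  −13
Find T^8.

tr T = 1 and det T = −2, so the characteristic polynomial is λ² − (1)λ + (−2) with roots 2 and −1.
Eigenvectors give P = [[5, 2], [2, 1]] with P⁻¹ = [[1, −2], [−2, 5]], and T = P·diag(2, −1)·P⁻¹.
Then T^8 = P·diag(256, 1)·P⁻¹ = [[1280, 2], [512, 1]] · [[1, −2], [−2, 5]] = [[1276, −2550], [510, −1019]].

[[1276, −2550], [510, −1019]]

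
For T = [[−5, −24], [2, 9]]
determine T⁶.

tr T = 4 and det T = 3, so the characteristic polynomial is λ² − (4)λ + (3) with roots 1 and 3.
Eigenvectors give P = [[4, −3], [−1, 1]] with P⁻¹ = [[1, 3], [1, 4]], and T = P·diag(1, 3)·P⁻¹.
Then T⁶ = P·diag(1, 729)·P⁻¹ = [[4, −2187], [−1, 729]] · [[1, 3], [1, 4]] = [[−2183, −8736], [728, 2913]].

[[−2183, −8736], [728, 2913]]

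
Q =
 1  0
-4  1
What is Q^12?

[[1, 0], [-48, 1]]

Q = I + N where N = [[0, 0], [-4, 0]] is strictly lower-triangular, so N^2 = 0.
(I + N)^12 = I + 12·N = [[1, 0], [-48, 1]].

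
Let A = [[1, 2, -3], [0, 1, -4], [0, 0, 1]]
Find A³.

A = I + N where N = [[0, 2, -3], [0, 0, -4], [0, 0, 0]] is strictly upper-triangular, so N³ = 0.
(I + N)³ = I + 3·N + 3·N² = [[1, 6, -33], [0, 1, -12], [0, 0, 1]].

[[1, 6, -33], [0, 1, -12], [0, 0, 1]]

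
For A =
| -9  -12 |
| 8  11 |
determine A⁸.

[[-13119, -19680], [13120, 19681]]

tr A = 2 and det A = -3, so the characteristic polynomial is λ² − (2)λ + (-3) with roots -1 and 3.
Eigenvectors give P = [[-3, 1], [2, -1]] with P⁻¹ = [[-1, -1], [-2, -3]], and A = P·diag(-1, 3)·P⁻¹.
Then A⁸ = P·diag(1, 6561)·P⁻¹ = [[-3, 6561], [2, -6561]] · [[-1, -1], [-2, -3]] = [[-13119, -19680], [13120, 19681]].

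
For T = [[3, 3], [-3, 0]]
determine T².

[[0, 9], [-9, -9]]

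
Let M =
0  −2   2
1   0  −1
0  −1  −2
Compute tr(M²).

2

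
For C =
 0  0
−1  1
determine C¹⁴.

[[0, 0], [−1, 1]]

C² = C (a projection; rank 1, trace 1), so C¹⁴ = C.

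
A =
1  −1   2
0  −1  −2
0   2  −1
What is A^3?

[[1, −1, −8], [0, 11, 2], [0, −2, 11]]

A^2 = [[1, 4, 2], [0, −3, 4], [0, −4, −3]]
A^3 = [[1, −1, −8], [0, 11, 2], [0, −2, 11]]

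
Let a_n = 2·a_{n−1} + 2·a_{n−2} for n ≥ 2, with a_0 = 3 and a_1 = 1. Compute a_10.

With companion matrix M = [[2, 2], [1, 0]], [a_n, a_{n−1}]ᵀ = M·[a_{n−1}, a_{n−2}]ᵀ, so [a_10, a_9]ᵀ = M⁹·[a_1, a_0]ᵀ.
M⁹ = [[6688, 4896], [2448, 1792]], giving [a_10, a_9]ᵀ = [[21376], [7824]].

21376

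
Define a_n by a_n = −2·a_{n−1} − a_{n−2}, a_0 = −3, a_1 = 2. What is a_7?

−4

With companion matrix Q = [[−2, −1], [1, 0]], [a_n, a_{n−1}]ᵀ = Q·[a_{n−1}, a_{n−2}]ᵀ, so [a_7, a_6]ᵀ = Q^6·[a_1, a_0]ᵀ.
Q^6 = [[7, 6], [−6, −5]], giving [a_7, a_6]ᵀ = [[−4], [3]].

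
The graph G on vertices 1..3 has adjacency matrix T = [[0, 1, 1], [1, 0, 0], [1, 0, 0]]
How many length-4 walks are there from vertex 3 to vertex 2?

2

The number of length-4 walks from vertex 3 to vertex 2 is entry (3,2) of T⁴, where T is the adjacency matrix.
T² = [[2, 0, 0], [0, 1, 1], [0, 1, 1]]
T³ = [[0, 2, 2], [2, 0, 0], [2, 0, 0]]
T⁴ = [[4, 0, 0], [0, 2, 2], [0, 2, 2]]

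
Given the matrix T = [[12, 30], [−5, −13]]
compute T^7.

[[4758, 13890], [−2315, −6817]]

tr T = −1 and det T = −6, so the characteristic polynomial is λ² − (−1)λ + (−6) with roots 2 and −3.
Eigenvectors give P = [[−3, −2], [1, 1]] with P⁻¹ = [[−1, −2], [1, 3]], and T = P·diag(2, −3)·P⁻¹.
Then T^7 = P·diag(128, −2187)·P⁻¹ = [[−384, 4374], [128, −2187]] · [[−1, −2], [1, 3]] = [[4758, 13890], [−2315, −6817]].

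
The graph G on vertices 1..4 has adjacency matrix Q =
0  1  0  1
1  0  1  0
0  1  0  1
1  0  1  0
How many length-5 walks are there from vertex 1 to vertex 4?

The number of length-5 walks from vertex 1 to vertex 4 is entry (1,4) of Q⁵, where Q is the adjacency matrix.
Q² = [[2, 0, 2, 0], [0, 2, 0, 2], [2, 0, 2, 0], [0, 2, 0, 2]]
Q³ = [[0, 4, 0, 4], [4, 0, 4, 0], [0, 4, 0, 4], [4, 0, 4, 0]]
Q⁴ = [[8, 0, 8, 0], [0, 8, 0, 8], [8, 0, 8, 0], [0, 8, 0, 8]]
Q⁵ = [[0, 16, 0, 16], [16, 0, 16, 0], [0, 16, 0, 16], [16, 0, 16, 0]]

16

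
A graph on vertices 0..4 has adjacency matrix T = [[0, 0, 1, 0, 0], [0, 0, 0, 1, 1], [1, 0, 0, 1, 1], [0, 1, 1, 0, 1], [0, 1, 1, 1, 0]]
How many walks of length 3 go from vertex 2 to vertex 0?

3

The number of length-3 walks from vertex 2 to vertex 0 is entry (2,0) of T^3, where T is the adjacency matrix.
T^2 = [[1, 0, 0, 1, 1], [0, 2, 2, 1, 1], [0, 2, 3, 1, 1], [1, 1, 1, 3, 2], [1, 1, 1, 2, 3]]
T^3 = [[0, 2, 3, 1, 1], [2, 2, 2, 5, 5], [3, 2, 2, 6, 6], [1, 5, 6, 4, 5], [1, 5, 6, 5, 4]]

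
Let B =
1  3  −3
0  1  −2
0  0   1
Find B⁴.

[[1, 12, −48], [0, 1, −8], [0, 0, 1]]

B = I + N where N = [[0, 3, −3], [0, 0, −2], [0, 0, 0]] is strictly upper-triangular, so N³ = 0.
(I + N)⁴ = I + 4·N + 6·N² = [[1, 12, −48], [0, 1, −8], [0, 0, 1]].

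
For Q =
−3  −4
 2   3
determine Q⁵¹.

Q² = I (check: tr Q = 0 and det Q = −1), so Q⁵¹ = Q since 51 is odd.

[[−3, −4], [2, 3]]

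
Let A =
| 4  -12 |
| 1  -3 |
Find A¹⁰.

[[4, -12], [1, -3]]

A² = A (a projection; rank 1, trace 1), so A¹⁰ = A.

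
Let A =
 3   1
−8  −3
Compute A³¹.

A² = I (check: tr A = 0 and det A = −1), so A³¹ = A since 31 is odd.

[[3, 1], [−8, −3]]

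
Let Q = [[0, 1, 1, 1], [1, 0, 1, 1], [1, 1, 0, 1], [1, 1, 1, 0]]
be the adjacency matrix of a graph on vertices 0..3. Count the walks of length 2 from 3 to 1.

2

The number of length-2 walks from vertex 3 to vertex 1 is entry (3,1) of Q², where Q is the adjacency matrix.
Q² = [[3, 2, 2, 2], [2, 3, 2, 2], [2, 2, 3, 2], [2, 2, 2, 3]]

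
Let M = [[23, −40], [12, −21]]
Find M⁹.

[[118103, −196840], [59052, −98421]]

tr M = 2 and det M = −3, so the characteristic polynomial is λ² − (2)λ + (−3) with roots −1 and 3.
Eigenvectors give P = [[−5, 2], [−3, 1]] with P⁻¹ = [[1, −2], [3, −5]], and M = P·diag(−1, 3)·P⁻¹.
Then M⁹ = P·diag(−1, 19683)·P⁻¹ = [[5, 39366], [3, 19683]] · [[1, −2], [3, −5]] = [[118103, −196840], [59052, −98421]].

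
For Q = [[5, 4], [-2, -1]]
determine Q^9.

[[39365, 39364], [-19682, -19681]]

tr Q = 4 and det Q = 3, so the characteristic polynomial is λ² − (4)λ + (3) with roots 1 and 3.
Eigenvectors give P = [[1, -2], [-1, 1]] with P⁻¹ = [[-1, -2], [-1, -1]], and Q = P·diag(1, 3)·P⁻¹.
Then Q^9 = P·diag(1, 19683)·P⁻¹ = [[1, -39366], [-1, 19683]] · [[-1, -2], [-1, -1]] = [[39365, 39364], [-19682, -19681]].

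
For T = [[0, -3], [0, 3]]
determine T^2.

[[0, -9], [0, 9]]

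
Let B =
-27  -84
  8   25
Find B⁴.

[[561, 1680], [-160, -479]]

tr B = -2 and det B = -3, so the characteristic polynomial is λ² − (-2)λ + (-3) with roots 1 and -3.
Eigenvectors give P = [[-3, 7], [1, -2]] with P⁻¹ = [[2, 7], [1, 3]], and B = P·diag(1, -3)·P⁻¹.
Then B⁴ = P·diag(1, 81)·P⁻¹ = [[-3, 567], [1, -162]] · [[2, 7], [1, 3]] = [[561, 1680], [-160, -479]].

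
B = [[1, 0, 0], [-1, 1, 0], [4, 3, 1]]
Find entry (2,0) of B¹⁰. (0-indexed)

B = I + N where N = [[0, 0, 0], [-1, 0, 0], [4, 3, 0]] is strictly lower-triangular, so N³ = 0.
(I + N)¹⁰ = I + 10·N + 45·N² = [[1, 0, 0], [-10, 1, 0], [-95, 30, 1]].

-95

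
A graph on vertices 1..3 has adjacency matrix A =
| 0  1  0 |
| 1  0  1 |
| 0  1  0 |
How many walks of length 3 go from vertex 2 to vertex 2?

0

The number of length-3 walks from vertex 2 to vertex 2 is entry (2,2) of A^3, where A is the adjacency matrix.
A^2 = [[1, 0, 1], [0, 2, 0], [1, 0, 1]]
A^3 = [[0, 2, 0], [2, 0, 2], [0, 2, 0]]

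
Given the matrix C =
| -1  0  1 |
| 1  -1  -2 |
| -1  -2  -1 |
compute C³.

[[0, 6, 6], [0, -15, -15], [0, -12, -12]]

C² = [[0, -2, -2], [0, 5, 5], [0, 4, 4]]
C³ = [[0, 6, 6], [0, -15, -15], [0, -12, -12]]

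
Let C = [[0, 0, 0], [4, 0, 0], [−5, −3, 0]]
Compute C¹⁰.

[[0, 0, 0], [0, 0, 0], [0, 0, 0]]

C is strictly triangular, hence nilpotent: C³ = 0, so C¹⁰ = 0.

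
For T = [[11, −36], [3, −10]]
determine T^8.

tr T = 1 and det T = −2, so the characteristic polynomial is λ² − (1)λ + (−2) with roots 2 and −1.
Eigenvectors give P = [[−4, 3], [−1, 1]] with P⁻¹ = [[−1, 3], [−1, 4]], and T = P·diag(2, −1)·P⁻¹.
Then T^8 = P·diag(256, 1)·P⁻¹ = [[−1024, 3], [−256, 1]] · [[−1, 3], [−1, 4]] = [[1021, −3060], [255, −764]].

[[1021, −3060], [255, −764]]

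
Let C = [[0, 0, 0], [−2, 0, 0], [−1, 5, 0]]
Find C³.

C is strictly triangular, hence nilpotent: C³ = 0, so C³ = 0.

[[0, 0, 0], [0, 0, 0], [0, 0, 0]]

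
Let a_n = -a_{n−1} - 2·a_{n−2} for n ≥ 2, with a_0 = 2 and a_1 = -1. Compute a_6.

9

With companion matrix Q = [[-1, -2], [1, 0]], [a_n, a_{n−1}]ᵀ = Q·[a_{n−1}, a_{n−2}]ᵀ, so [a_6, a_5]ᵀ = Q⁵·[a_1, a_0]ᵀ.
Q⁵ = [[-5, 2], [-1, -6]], giving [a_6, a_5]ᵀ = [[9], [-11]].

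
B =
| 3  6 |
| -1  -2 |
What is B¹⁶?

B² = B (a projection; rank 1, trace 1), so B¹⁶ = B.

[[3, 6], [-1, -2]]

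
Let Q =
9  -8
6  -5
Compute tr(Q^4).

82

tr Q = 4 and det Q = 3, so the characteristic polynomial is λ² − (4)λ + (3) with roots 1 and 3.
Eigenvectors give P = [[1, 4], [1, 3]] with P⁻¹ = [[-3, 4], [1, -1]], and Q = P·diag(1, 3)·P⁻¹.
Then Q^4 = P·diag(1, 81)·P⁻¹ = [[1, 324], [1, 243]] · [[-3, 4], [1, -1]] = [[321, -320], [240, -239]].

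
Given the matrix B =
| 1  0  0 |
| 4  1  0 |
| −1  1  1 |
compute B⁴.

[[1, 0, 0], [16, 1, 0], [20, 4, 1]]

B = I + N where N = [[0, 0, 0], [4, 0, 0], [−1, 1, 0]] is strictly lower-triangular, so N³ = 0.
(I + N)⁴ = I + 4·N + 6·N² = [[1, 0, 0], [16, 1, 0], [20, 4, 1]].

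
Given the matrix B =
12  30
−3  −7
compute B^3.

[[198, 570], [−57, −163]]

tr B = 5 and det B = 6, so the characteristic polynomial is λ² − (5)λ + (6) with roots 3 and 2.
Eigenvectors give P = [[10, 3], [−3, −1]] with P⁻¹ = [[1, 3], [−3, −10]], and B = P·diag(3, 2)·P⁻¹.
Then B^3 = P·diag(27, 8)·P⁻¹ = [[270, 24], [−81, −8]] · [[1, 3], [−3, −10]] = [[198, 570], [−57, −163]].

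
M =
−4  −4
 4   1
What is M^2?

[[0, 12], [−12, −15]]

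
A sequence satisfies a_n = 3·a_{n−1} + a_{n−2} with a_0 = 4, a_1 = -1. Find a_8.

With companion matrix A = [[3, 1], [1, 0]], [a_n, a_{n−1}]ᵀ = A·[a_{n−1}, a_{n−2}]ᵀ, so [a_8, a_7]ᵀ = A^7·[a_1, a_0]ᵀ.
A^7 = [[3927, 1189], [1189, 360]], giving [a_8, a_7]ᵀ = [[829], [251]].

829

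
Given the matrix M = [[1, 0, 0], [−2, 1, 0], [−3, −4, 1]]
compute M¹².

M = I + N where N = [[0, 0, 0], [−2, 0, 0], [−3, −4, 0]] is strictly lower-triangular, so N³ = 0.
(I + N)¹² = I + 12·N + 66·N² = [[1, 0, 0], [−24, 1, 0], [492, −48, 1]].

[[1, 0, 0], [−24, 1, 0], [492, −48, 1]]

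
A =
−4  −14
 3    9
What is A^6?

[[−3926, −9310], [1995, 4719]]

tr A = 5 and det A = 6, so the characteristic polynomial is λ² − (5)λ + (6) with roots 2 and 3.
Eigenvectors give P = [[7, −2], [−3, 1]] with P⁻¹ = [[1, 2], [3, 7]], and A = P·diag(2, 3)·P⁻¹.
Then A^6 = P·diag(64, 729)·P⁻¹ = [[448, −1458], [−192, 729]] · [[1, 2], [3, 7]] = [[−3926, −9310], [1995, 4719]].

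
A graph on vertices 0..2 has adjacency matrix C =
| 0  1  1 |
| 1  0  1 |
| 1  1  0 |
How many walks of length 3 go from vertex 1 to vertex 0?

3

The number of length-3 walks from vertex 1 to vertex 0 is entry (1,0) of C^3, where C is the adjacency matrix.
C^2 = [[2, 1, 1], [1, 2, 1], [1, 1, 2]]
C^3 = [[2, 3, 3], [3, 2, 3], [3, 3, 2]]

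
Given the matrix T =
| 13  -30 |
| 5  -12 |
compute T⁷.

[[6817, -13890], [2315, -4758]]

tr T = 1 and det T = -6, so the characteristic polynomial is λ² − (1)λ + (-6) with roots -2 and 3.
Eigenvectors give P = [[-2, -3], [-1, -1]] with P⁻¹ = [[1, -3], [-1, 2]], and T = P·diag(-2, 3)·P⁻¹.
Then T⁷ = P·diag(-128, 2187)·P⁻¹ = [[256, -6561], [128, -2187]] · [[1, -3], [-1, 2]] = [[6817, -13890], [2315, -4758]].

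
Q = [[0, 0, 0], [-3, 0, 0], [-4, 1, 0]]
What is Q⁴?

Q is strictly triangular, hence nilpotent: Q³ = 0, so Q⁴ = 0.

[[0, 0, 0], [0, 0, 0], [0, 0, 0]]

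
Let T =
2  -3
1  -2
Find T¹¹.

T² = I (check: tr T = 0 and det T = -1), so T¹¹ = T since 11 is odd.

[[2, -3], [1, -2]]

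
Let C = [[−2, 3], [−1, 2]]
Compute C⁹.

C² = I (check: tr C = 0 and det C = −1), so C⁹ = C since 9 is odd.

[[−2, 3], [−1, 2]]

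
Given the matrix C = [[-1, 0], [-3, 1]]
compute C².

[[1, 0], [0, 1]]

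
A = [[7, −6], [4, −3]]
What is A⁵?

tr A = 4 and det A = 3, so the characteristic polynomial is λ² − (4)λ + (3) with roots 3 and 1.
Eigenvectors give P = [[3, −1], [2, −1]] with P⁻¹ = [[1, −1], [2, −3]], and A = P·diag(3, 1)·P⁻¹.
Then A⁵ = P·diag(243, 1)·P⁻¹ = [[729, −1], [486, −1]] · [[1, −1], [2, −3]] = [[727, −726], [484, −483]].

[[727, −726], [484, −483]]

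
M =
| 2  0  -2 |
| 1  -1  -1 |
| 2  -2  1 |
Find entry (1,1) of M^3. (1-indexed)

-8

M^2 = [[0, 4, -6], [-1, 3, -2], [4, 0, -1]]
M^3 = [[-8, 8, -10], [-3, 1, -3], [6, 2, -9]]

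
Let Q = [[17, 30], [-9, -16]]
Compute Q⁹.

[[3077, 5130], [-1539, -2566]]

tr Q = 1 and det Q = -2, so the characteristic polynomial is λ² − (1)λ + (-2) with roots 2 and -1.
Eigenvectors give P = [[-2, -5], [1, 3]] with P⁻¹ = [[-3, -5], [1, 2]], and Q = P·diag(2, -1)·P⁻¹.
Then Q⁹ = P·diag(512, -1)·P⁻¹ = [[-1024, 5], [512, -3]] · [[-3, -5], [1, 2]] = [[3077, 5130], [-1539, -2566]].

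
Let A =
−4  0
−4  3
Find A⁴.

[[256, 0], [100, 81]]

A² = [[16, 0], [4, 9]]
A³ = [[−64, 0], [−52, 27]]
A⁴ = [[256, 0], [100, 81]]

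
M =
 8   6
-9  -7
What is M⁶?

tr M = 1 and det M = -2, so the characteristic polynomial is λ² − (1)λ + (-2) with roots 2 and -1.
Eigenvectors give P = [[-1, -2], [1, 3]] with P⁻¹ = [[-3, -2], [1, 1]], and M = P·diag(2, -1)·P⁻¹.
Then M⁶ = P·diag(64, 1)·P⁻¹ = [[-64, -2], [64, 3]] · [[-3, -2], [1, 1]] = [[190, 126], [-189, -125]].

[[190, 126], [-189, -125]]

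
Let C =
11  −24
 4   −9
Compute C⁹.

[[59051, −118104], [19684, −39369]]

tr C = 2 and det C = −3, so the characteristic polynomial is λ² − (2)λ + (−3) with roots −1 and 3.
Eigenvectors give P = [[−2, 3], [−1, 1]] with P⁻¹ = [[1, −3], [1, −2]], and C = P·diag(−1, 3)·P⁻¹.
Then C⁹ = P·diag(−1, 19683)·P⁻¹ = [[2, 59049], [1, 19683]] · [[1, −3], [1, −2]] = [[59051, −118104], [19684, −39369]].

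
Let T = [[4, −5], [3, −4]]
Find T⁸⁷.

T² = I (check: tr T = 0 and det T = −1), so T⁸⁷ = T since 87 is odd.

[[4, −5], [3, −4]]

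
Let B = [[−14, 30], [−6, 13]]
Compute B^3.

[[−44, 90], [−18, 37]]

tr B = −1 and det B = −2, so the characteristic polynomial is λ² − (−1)λ + (−2) with roots 1 and −2.
Eigenvectors give P = [[2, 5], [1, 2]] with P⁻¹ = [[−2, 5], [1, −2]], and B = P·diag(1, −2)·P⁻¹.
Then B^3 = P·diag(1, −8)·P⁻¹ = [[2, −40], [1, −16]] · [[−2, 5], [1, −2]] = [[−44, 90], [−18, 37]].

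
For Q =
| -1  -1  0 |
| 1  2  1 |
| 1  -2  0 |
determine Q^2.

[[0, -1, -1], [2, 1, 2], [-3, -5, -2]]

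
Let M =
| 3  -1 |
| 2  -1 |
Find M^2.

[[7, -2], [4, -1]]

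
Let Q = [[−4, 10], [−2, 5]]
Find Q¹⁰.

[[−4, 10], [−2, 5]]

Q² = Q (a projection; rank 1, trace 1), so Q¹⁰ = Q.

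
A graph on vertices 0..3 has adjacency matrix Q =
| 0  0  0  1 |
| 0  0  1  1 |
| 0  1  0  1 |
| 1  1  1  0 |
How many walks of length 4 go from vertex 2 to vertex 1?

The number of length-4 walks from vertex 2 to vertex 1 is entry (2,1) of Q^4, where Q is the adjacency matrix.
Q^2 = [[1, 1, 1, 0], [1, 2, 1, 1], [1, 1, 2, 1], [0, 1, 1, 3]]
Q^3 = [[0, 1, 1, 3], [1, 2, 3, 4], [1, 3, 2, 4], [3, 4, 4, 2]]
Q^4 = [[3, 4, 4, 2], [4, 7, 6, 6], [4, 6, 7, 6], [2, 6, 6, 11]]

6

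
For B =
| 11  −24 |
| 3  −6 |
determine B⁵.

[[1931, −5064], [633, −1656]]

tr B = 5 and det B = 6, so the characteristic polynomial is λ² − (5)λ + (6) with roots 2 and 3.
Eigenvectors give P = [[8, −3], [3, −1]] with P⁻¹ = [[−1, 3], [−3, 8]], and B = P·diag(2, 3)·P⁻¹.
Then B⁵ = P·diag(32, 243)·P⁻¹ = [[256, −729], [96, −243]] · [[−1, 3], [−3, 8]] = [[1931, −5064], [633, −1656]].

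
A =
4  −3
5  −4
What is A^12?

[[1, 0], [0, 1]]

A² = I (check: tr A = 0 and det A = −1), so A^12 = I since 12 is even.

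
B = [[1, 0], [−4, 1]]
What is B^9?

B = I + N where N = [[0, 0], [−4, 0]] is strictly lower-triangular, so N^2 = 0.
(I + N)^9 = I + 9·N = [[1, 0], [−36, 1]].

[[1, 0], [−36, 1]]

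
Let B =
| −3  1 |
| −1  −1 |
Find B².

[[8, −4], [4, 0]]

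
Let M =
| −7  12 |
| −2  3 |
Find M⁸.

[[19681, −39360], [6560, −13119]]

tr M = −4 and det M = 3, so the characteristic polynomial is λ² − (−4)λ + (3) with roots −3 and −1.
Eigenvectors give P = [[3, −2], [1, −1]] with P⁻¹ = [[1, −2], [1, −3]], and M = P·diag(−3, −1)·P⁻¹.
Then M⁸ = P·diag(6561, 1)·P⁻¹ = [[19683, −2], [6561, −1]] · [[1, −2], [1, −3]] = [[19681, −39360], [6560, −13119]].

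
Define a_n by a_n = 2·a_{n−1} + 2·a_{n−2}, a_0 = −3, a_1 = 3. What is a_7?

264

With companion matrix M = [[2, 2], [1, 0]], [a_n, a_{n−1}]ᵀ = M·[a_{n−1}, a_{n−2}]ᵀ, so [a_7, a_6]ᵀ = M⁶·[a_1, a_0]ᵀ.
M⁶ = [[328, 240], [120, 88]], giving [a_7, a_6]ᵀ = [[264], [96]].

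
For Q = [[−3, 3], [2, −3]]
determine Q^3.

[[−81, 99], [66, −81]]

Q^2 = [[15, −18], [−12, 15]]
Q^3 = [[−81, 99], [66, −81]]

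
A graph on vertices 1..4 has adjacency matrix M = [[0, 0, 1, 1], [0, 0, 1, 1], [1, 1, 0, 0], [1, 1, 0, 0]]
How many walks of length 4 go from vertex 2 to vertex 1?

The number of length-4 walks from vertex 2 to vertex 1 is entry (2,1) of M⁴, where M is the adjacency matrix.
M² = [[2, 2, 0, 0], [2, 2, 0, 0], [0, 0, 2, 2], [0, 0, 2, 2]]
M³ = [[0, 0, 4, 4], [0, 0, 4, 4], [4, 4, 0, 0], [4, 4, 0, 0]]
M⁴ = [[8, 8, 0, 0], [8, 8, 0, 0], [0, 0, 8, 8], [0, 0, 8, 8]]

8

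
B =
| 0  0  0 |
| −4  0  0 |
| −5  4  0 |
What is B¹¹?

[[0, 0, 0], [0, 0, 0], [0, 0, 0]]

B is strictly triangular, hence nilpotent: B³ = 0, so B¹¹ = 0.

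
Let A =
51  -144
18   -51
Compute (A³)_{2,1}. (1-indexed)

162

tr A = 0 and det A = -9, so the characteristic polynomial is λ² − (0)λ + (-9) with roots -3 and 3.
Eigenvectors give P = [[-8, 3], [-3, 1]] with P⁻¹ = [[1, -3], [3, -8]], and A = P·diag(-3, 3)·P⁻¹.
Then A³ = P·diag(-27, 27)·P⁻¹ = [[216, 81], [81, 27]] · [[1, -3], [3, -8]] = [[459, -1296], [162, -459]].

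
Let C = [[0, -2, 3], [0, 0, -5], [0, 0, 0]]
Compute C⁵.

[[0, 0, 0], [0, 0, 0], [0, 0, 0]]

C is strictly triangular, hence nilpotent: C³ = 0, so C⁵ = 0.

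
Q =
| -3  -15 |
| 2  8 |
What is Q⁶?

tr Q = 5 and det Q = 6, so the characteristic polynomial is λ² − (5)λ + (6) with roots 3 and 2.
Eigenvectors give P = [[5, -3], [-2, 1]] with P⁻¹ = [[-1, -3], [-2, -5]], and Q = P·diag(3, 2)·P⁻¹.
Then Q⁶ = P·diag(729, 64)·P⁻¹ = [[3645, -192], [-1458, 64]] · [[-1, -3], [-2, -5]] = [[-3261, -9975], [1330, 4054]].

[[-3261, -9975], [1330, 4054]]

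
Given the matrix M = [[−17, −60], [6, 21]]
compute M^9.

[[−177137, −590460], [59046, 196821]]

tr M = 4 and det M = 3, so the characteristic polynomial is λ² − (4)λ + (3) with roots 1 and 3.
Eigenvectors give P = [[−10, −3], [3, 1]] with P⁻¹ = [[−1, −3], [3, 10]], and M = P·diag(1, 3)·P⁻¹.
Then M^9 = P·diag(1, 19683)·P⁻¹ = [[−10, −59049], [3, 19683]] · [[−1, −3], [3, 10]] = [[−177137, −590460], [59046, 196821]].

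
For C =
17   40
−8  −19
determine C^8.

[[−26239, −65600], [13120, 32801]]

tr C = −2 and det C = −3, so the characteristic polynomial is λ² − (−2)λ + (−3) with roots 1 and −3.
Eigenvectors give P = [[5, 2], [−2, −1]] with P⁻¹ = [[1, 2], [−2, −5]], and C = P·diag(1, −3)·P⁻¹.
Then C^8 = P·diag(1, 6561)·P⁻¹ = [[5, 13122], [−2, −6561]] · [[1, 2], [−2, −5]] = [[−26239, −65600], [13120, 32801]].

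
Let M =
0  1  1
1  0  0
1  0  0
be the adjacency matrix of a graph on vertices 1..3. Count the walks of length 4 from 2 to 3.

The number of length-4 walks from vertex 2 to vertex 3 is entry (2,3) of M⁴, where M is the adjacency matrix.
M² = [[2, 0, 0], [0, 1, 1], [0, 1, 1]]
M³ = [[0, 2, 2], [2, 0, 0], [2, 0, 0]]
M⁴ = [[4, 0, 0], [0, 2, 2], [0, 2, 2]]

2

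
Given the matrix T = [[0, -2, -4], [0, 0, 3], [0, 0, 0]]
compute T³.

T is strictly triangular, hence nilpotent: T³ = 0, so T³ = 0.

[[0, 0, 0], [0, 0, 0], [0, 0, 0]]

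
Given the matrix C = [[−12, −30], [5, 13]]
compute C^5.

[[−582, −1650], [275, 793]]

tr C = 1 and det C = −6, so the characteristic polynomial is λ² − (1)λ + (−6) with roots −2 and 3.
Eigenvectors give P = [[3, −2], [−1, 1]] with P⁻¹ = [[1, 2], [1, 3]], and C = P·diag(−2, 3)·P⁻¹.
Then C^5 = P·diag(−32, 243)·P⁻¹ = [[−96, −486], [32, 243]] · [[1, 2], [1, 3]] = [[−582, −1650], [275, 793]].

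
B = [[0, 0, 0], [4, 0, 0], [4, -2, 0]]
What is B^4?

B is strictly triangular, hence nilpotent: B^3 = 0, so B^4 = 0.

[[0, 0, 0], [0, 0, 0], [0, 0, 0]]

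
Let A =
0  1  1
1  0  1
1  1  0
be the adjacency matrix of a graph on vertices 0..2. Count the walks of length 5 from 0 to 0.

10

The number of length-5 walks from vertex 0 to vertex 0 is entry (0,0) of A⁵, where A is the adjacency matrix.
A² = [[2, 1, 1], [1, 2, 1], [1, 1, 2]]
A³ = [[2, 3, 3], [3, 2, 3], [3, 3, 2]]
A⁴ = [[6, 5, 5], [5, 6, 5], [5, 5, 6]]
A⁵ = [[10, 11, 11], [11, 10, 11], [11, 11, 10]]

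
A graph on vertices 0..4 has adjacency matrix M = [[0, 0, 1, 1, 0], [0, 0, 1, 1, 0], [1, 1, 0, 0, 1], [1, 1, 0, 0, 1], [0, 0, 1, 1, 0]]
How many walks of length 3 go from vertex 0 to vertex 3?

6

The number of length-3 walks from vertex 0 to vertex 3 is entry (0,3) of M³, where M is the adjacency matrix.
M² = [[2, 2, 0, 0, 2], [2, 2, 0, 0, 2], [0, 0, 3, 3, 0], [0, 0, 3, 3, 0], [2, 2, 0, 0, 2]]
M³ = [[0, 0, 6, 6, 0], [0, 0, 6, 6, 0], [6, 6, 0, 0, 6], [6, 6, 0, 0, 6], [0, 0, 6, 6, 0]]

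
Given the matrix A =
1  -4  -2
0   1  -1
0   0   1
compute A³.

A = I + N where N = [[0, -4, -2], [0, 0, -1], [0, 0, 0]] is strictly upper-triangular, so N³ = 0.
(I + N)³ = I + 3·N + 3·N² = [[1, -12, 6], [0, 1, -3], [0, 0, 1]].

[[1, -12, 6], [0, 1, -3], [0, 0, 1]]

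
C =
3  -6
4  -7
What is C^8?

[[-13119, 19680], [-13120, 19681]]

tr C = -4 and det C = 3, so the characteristic polynomial is λ² − (-4)λ + (3) with roots -3 and -1.
Eigenvectors give P = [[1, 3], [1, 2]] with P⁻¹ = [[-2, 3], [1, -1]], and C = P·diag(-3, -1)·P⁻¹.
Then C^8 = P·diag(6561, 1)·P⁻¹ = [[6561, 3], [6561, 2]] · [[-2, 3], [1, -1]] = [[-13119, 19680], [-13120, 19681]].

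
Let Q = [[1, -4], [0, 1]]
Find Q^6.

Q = I + N where N = [[0, -4], [0, 0]] is strictly upper-triangular, so N^2 = 0.
(I + N)^6 = I + 6·N = [[1, -24], [0, 1]].

[[1, -24], [0, 1]]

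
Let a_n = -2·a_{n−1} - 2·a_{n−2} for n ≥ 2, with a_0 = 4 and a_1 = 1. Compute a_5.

With companion matrix T = [[-2, -2], [1, 0]], [a_n, a_{n−1}]ᵀ = T·[a_{n−1}, a_{n−2}]ᵀ, so [a_5, a_4]ᵀ = T⁴·[a_1, a_0]ᵀ.
T⁴ = [[-4, 0], [0, -4]], giving [a_5, a_4]ᵀ = [[-4], [-16]].

-4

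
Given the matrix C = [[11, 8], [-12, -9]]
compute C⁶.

tr C = 2 and det C = -3, so the characteristic polynomial is λ² − (2)λ + (-3) with roots 3 and -1.
Eigenvectors give P = [[-1, -2], [1, 3]] with P⁻¹ = [[-3, -2], [1, 1]], and C = P·diag(3, -1)·P⁻¹.
Then C⁶ = P·diag(729, 1)·P⁻¹ = [[-729, -2], [729, 3]] · [[-3, -2], [1, 1]] = [[2185, 1456], [-2184, -1455]].

[[2185, 1456], [-2184, -1455]]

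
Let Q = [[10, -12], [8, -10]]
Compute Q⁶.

tr Q = 0 and det Q = -4, so the characteristic polynomial is λ² − (0)λ + (-4) with roots 2 and -2.
Eigenvectors give P = [[3, 1], [2, 1]] with P⁻¹ = [[1, -1], [-2, 3]], and Q = P·diag(2, -2)·P⁻¹.
Then Q⁶ = P·diag(64, 64)·P⁻¹ = [[192, 64], [128, 64]] · [[1, -1], [-2, 3]] = [[64, 0], [0, 64]].

[[64, 0], [0, 64]]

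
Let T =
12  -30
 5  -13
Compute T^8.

tr T = -1 and det T = -6, so the characteristic polynomial is λ² − (-1)λ + (-6) with roots -3 and 2.
Eigenvectors give P = [[-2, 3], [-1, 1]] with P⁻¹ = [[1, -3], [1, -2]], and T = P·diag(-3, 2)·P⁻¹.
Then T^8 = P·diag(6561, 256)·P⁻¹ = [[-13122, 768], [-6561, 256]] · [[1, -3], [1, -2]] = [[-12354, 37830], [-6305, 19171]].

[[-12354, 37830], [-6305, 19171]]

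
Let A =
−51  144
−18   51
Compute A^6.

tr A = 0 and det A = −9, so the characteristic polynomial is λ² − (0)λ + (−9) with roots −3 and 3.
Eigenvectors give P = [[3, −8], [1, −3]] with P⁻¹ = [[3, −8], [1, −3]], and A = P·diag(−3, 3)·P⁻¹.
Then A^6 = P·diag(729, 729)·P⁻¹ = [[2187, −5832], [729, −2187]] · [[3, −8], [1, −3]] = [[729, 0], [0, 729]].

[[729, 0], [0, 729]]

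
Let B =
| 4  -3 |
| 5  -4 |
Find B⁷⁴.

[[1, 0], [0, 1]]

B² = I (check: tr B = 0 and det B = -1), so B⁷⁴ = I since 74 is even.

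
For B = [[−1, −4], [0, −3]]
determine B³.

[[−1, −52], [0, −27]]

B² = [[1, 16], [0, 9]]
B³ = [[−1, −52], [0, −27]]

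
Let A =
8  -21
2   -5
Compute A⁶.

tr A = 3 and det A = 2, so the characteristic polynomial is λ² − (3)λ + (2) with roots 1 and 2.
Eigenvectors give P = [[3, 7], [1, 2]] with P⁻¹ = [[-2, 7], [1, -3]], and A = P·diag(1, 2)·P⁻¹.
Then A⁶ = P·diag(1, 64)·P⁻¹ = [[3, 448], [1, 128]] · [[-2, 7], [1, -3]] = [[442, -1323], [126, -377]].

[[442, -1323], [126, -377]]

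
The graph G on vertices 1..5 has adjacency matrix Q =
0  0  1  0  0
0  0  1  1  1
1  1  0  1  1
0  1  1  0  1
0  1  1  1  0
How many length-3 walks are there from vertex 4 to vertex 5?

7

The number of length-3 walks from vertex 4 to vertex 5 is entry (4,5) of Q³, where Q is the adjacency matrix.
Q² = [[1, 1, 0, 1, 1], [1, 3, 2, 2, 2], [0, 2, 4, 2, 2], [1, 2, 2, 3, 2], [1, 2, 2, 2, 3]]
Q³ = [[0, 2, 4, 2, 2], [2, 6, 8, 7, 7], [4, 8, 6, 8, 8], [2, 7, 8, 6, 7], [2, 7, 8, 7, 6]]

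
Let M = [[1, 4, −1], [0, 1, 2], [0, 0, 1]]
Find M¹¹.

[[1, 44, 429], [0, 1, 22], [0, 0, 1]]

M = I + N where N = [[0, 4, −1], [0, 0, 2], [0, 0, 0]] is strictly upper-triangular, so N³ = 0.
(I + N)¹¹ = I + 11·N + 55·N² = [[1, 44, 429], [0, 1, 22], [0, 0, 1]].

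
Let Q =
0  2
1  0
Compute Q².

[[2, 0], [0, 2]]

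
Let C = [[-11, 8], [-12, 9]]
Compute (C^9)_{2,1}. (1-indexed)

-59052

tr C = -2 and det C = -3, so the characteristic polynomial is λ² − (-2)λ + (-3) with roots 1 and -3.
Eigenvectors give P = [[-2, 1], [-3, 1]] with P⁻¹ = [[1, -1], [3, -2]], and C = P·diag(1, -3)·P⁻¹.
Then C^9 = P·diag(1, -19683)·P⁻¹ = [[-2, -19683], [-3, -19683]] · [[1, -1], [3, -2]] = [[-59051, 39368], [-59052, 39369]].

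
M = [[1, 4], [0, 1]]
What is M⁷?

[[1, 28], [0, 1]]

M = I + N where N = [[0, 4], [0, 0]] is strictly upper-triangular, so N² = 0.
(I + N)⁷ = I + 7·N = [[1, 28], [0, 1]].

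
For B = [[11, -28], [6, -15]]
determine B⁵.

[[1451, -3388], [726, -1695]]

tr B = -4 and det B = 3, so the characteristic polynomial is λ² − (-4)λ + (3) with roots -3 and -1.
Eigenvectors give P = [[2, 7], [1, 3]] with P⁻¹ = [[-3, 7], [1, -2]], and B = P·diag(-3, -1)·P⁻¹.
Then B⁵ = P·diag(-243, -1)·P⁻¹ = [[-486, -7], [-243, -3]] · [[-3, 7], [1, -2]] = [[1451, -3388], [726, -1695]].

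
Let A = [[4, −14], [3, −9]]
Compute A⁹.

tr A = −5 and det A = 6, so the characteristic polynomial is λ² − (−5)λ + (6) with roots −3 and −2.
Eigenvectors give P = [[2, −7], [1, −3]] with P⁻¹ = [[−3, 7], [−1, 2]], and A = P·diag(−3, −2)·P⁻¹.
Then A⁹ = P·diag(−19683, −512)·P⁻¹ = [[−39366, 3584], [−19683, 1536]] · [[−3, 7], [−1, 2]] = [[114514, −268394], [57513, −134709]].

[[114514, −268394], [57513, −134709]]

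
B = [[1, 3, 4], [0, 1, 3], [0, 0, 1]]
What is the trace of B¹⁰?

B = I + N where N = [[0, 3, 4], [0, 0, 3], [0, 0, 0]] is strictly upper-triangular, so N³ = 0.
(I + N)¹⁰ = I + 10·N + 45·N² = [[1, 30, 445], [0, 1, 30], [0, 0, 1]].

3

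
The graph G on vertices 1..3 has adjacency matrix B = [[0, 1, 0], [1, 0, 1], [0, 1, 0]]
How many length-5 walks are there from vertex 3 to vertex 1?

The number of length-5 walks from vertex 3 to vertex 1 is entry (3,1) of B⁵, where B is the adjacency matrix.
B² = [[1, 0, 1], [0, 2, 0], [1, 0, 1]]
B³ = [[0, 2, 0], [2, 0, 2], [0, 2, 0]]
B⁴ = [[2, 0, 2], [0, 4, 0], [2, 0, 2]]
B⁵ = [[0, 4, 0], [4, 0, 4], [0, 4, 0]]

0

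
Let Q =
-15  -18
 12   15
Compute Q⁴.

tr Q = 0 and det Q = -9, so the characteristic polynomial is λ² − (0)λ + (-9) with roots 3 and -3.
Eigenvectors give P = [[-1, -3], [1, 2]] with P⁻¹ = [[2, 3], [-1, -1]], and Q = P·diag(3, -3)·P⁻¹.
Then Q⁴ = P·diag(81, 81)·P⁻¹ = [[-81, -243], [81, 162]] · [[2, 3], [-1, -1]] = [[81, 0], [0, 81]].

[[81, 0], [0, 81]]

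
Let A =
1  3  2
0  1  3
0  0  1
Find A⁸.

[[1, 24, 268], [0, 1, 24], [0, 0, 1]]

A = I + N where N = [[0, 3, 2], [0, 0, 3], [0, 0, 0]] is strictly upper-triangular, so N³ = 0.
(I + N)⁸ = I + 8·N + 28·N² = [[1, 24, 268], [0, 1, 24], [0, 0, 1]].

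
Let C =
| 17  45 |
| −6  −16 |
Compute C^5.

tr C = 1 and det C = −2, so the characteristic polynomial is λ² − (1)λ + (−2) with roots −1 and 2.
Eigenvectors give P = [[5, −3], [−2, 1]] with P⁻¹ = [[−1, −3], [−2, −5]], and C = P·diag(−1, 2)·P⁻¹.
Then C^5 = P·diag(−1, 32)·P⁻¹ = [[−5, −96], [2, 32]] · [[−1, −3], [−2, −5]] = [[197, 495], [−66, −166]].

[[197, 495], [−66, −166]]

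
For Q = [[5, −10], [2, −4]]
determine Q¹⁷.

[[5, −10], [2, −4]]

Q² = Q (a projection; rank 1, trace 1), so Q¹⁷ = Q.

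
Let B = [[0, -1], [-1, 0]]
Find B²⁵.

[[0, -1], [-1, 0]]

B² = I (check: tr B = 0 and det B = -1), so B²⁵ = B since 25 is odd.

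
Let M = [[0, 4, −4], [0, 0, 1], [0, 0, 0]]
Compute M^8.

M is strictly triangular, hence nilpotent: M^3 = 0, so M^8 = 0.

[[0, 0, 0], [0, 0, 0], [0, 0, 0]]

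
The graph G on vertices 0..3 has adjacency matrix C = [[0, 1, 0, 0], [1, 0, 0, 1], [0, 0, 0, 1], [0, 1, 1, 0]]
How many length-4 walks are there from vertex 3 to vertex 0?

3

The number of length-4 walks from vertex 3 to vertex 0 is entry (3,0) of C⁴, where C is the adjacency matrix.
C² = [[1, 0, 0, 1], [0, 2, 1, 0], [0, 1, 1, 0], [1, 0, 0, 2]]
C³ = [[0, 2, 1, 0], [2, 0, 0, 3], [1, 0, 0, 2], [0, 3, 2, 0]]
C⁴ = [[2, 0, 0, 3], [0, 5, 3, 0], [0, 3, 2, 0], [3, 0, 0, 5]]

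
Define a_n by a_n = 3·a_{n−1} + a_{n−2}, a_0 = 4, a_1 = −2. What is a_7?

−938

With companion matrix B = [[3, 1], [1, 0]], [a_n, a_{n−1}]ᵀ = B·[a_{n−1}, a_{n−2}]ᵀ, so [a_7, a_6]ᵀ = B⁶·[a_1, a_0]ᵀ.
B⁶ = [[1189, 360], [360, 109]], giving [a_7, a_6]ᵀ = [[−938], [−284]].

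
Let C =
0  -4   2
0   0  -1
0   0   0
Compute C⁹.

[[0, 0, 0], [0, 0, 0], [0, 0, 0]]

C is strictly triangular, hence nilpotent: C³ = 0, so C⁹ = 0.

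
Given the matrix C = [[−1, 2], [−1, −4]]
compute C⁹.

tr C = −5 and det C = 6, so the characteristic polynomial is λ² − (−5)λ + (6) with roots −2 and −3.
Eigenvectors give P = [[−2, −1], [1, 1]] with P⁻¹ = [[−1, −1], [1, 2]], and C = P·diag(−2, −3)·P⁻¹.
Then C⁹ = P·diag(−512, −19683)·P⁻¹ = [[1024, 19683], [−512, −19683]] · [[−1, −1], [1, 2]] = [[18659, 38342], [−19171, −38854]].

[[18659, 38342], [−19171, −38854]]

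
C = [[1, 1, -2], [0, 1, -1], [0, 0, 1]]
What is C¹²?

C = I + N where N = [[0, 1, -2], [0, 0, -1], [0, 0, 0]] is strictly upper-triangular, so N³ = 0.
(I + N)¹² = I + 12·N + 66·N² = [[1, 12, -90], [0, 1, -12], [0, 0, 1]].

[[1, 12, -90], [0, 1, -12], [0, 0, 1]]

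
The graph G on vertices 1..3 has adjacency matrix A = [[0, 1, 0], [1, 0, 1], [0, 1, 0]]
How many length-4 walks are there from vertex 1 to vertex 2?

The number of length-4 walks from vertex 1 to vertex 2 is entry (1,2) of A^4, where A is the adjacency matrix.
A^2 = [[1, 0, 1], [0, 2, 0], [1, 0, 1]]
A^3 = [[0, 2, 0], [2, 0, 2], [0, 2, 0]]
A^4 = [[2, 0, 2], [0, 4, 0], [2, 0, 2]]

0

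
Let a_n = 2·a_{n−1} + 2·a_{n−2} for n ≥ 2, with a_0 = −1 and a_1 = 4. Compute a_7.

With companion matrix A = [[2, 2], [1, 0]], [a_n, a_{n−1}]ᵀ = A·[a_{n−1}, a_{n−2}]ᵀ, so [a_7, a_6]ᵀ = A^6·[a_1, a_0]ᵀ.
A^6 = [[328, 240], [120, 88]], giving [a_7, a_6]ᵀ = [[1072], [392]].

1072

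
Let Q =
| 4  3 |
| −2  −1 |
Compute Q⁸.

tr Q = 3 and det Q = 2, so the characteristic polynomial is λ² − (3)λ + (2) with roots 2 and 1.
Eigenvectors give P = [[−3, −1], [2, 1]] with P⁻¹ = [[−1, −1], [2, 3]], and Q = P·diag(2, 1)·P⁻¹.
Then Q⁸ = P·diag(256, 1)·P⁻¹ = [[−768, −1], [512, 1]] · [[−1, −1], [2, 3]] = [[766, 765], [−510, −509]].

[[766, 765], [−510, −509]]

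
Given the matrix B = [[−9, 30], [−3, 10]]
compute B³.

[[−9, 30], [−3, 10]]

B² = B (a projection; rank 1, trace 1), so B³ = B.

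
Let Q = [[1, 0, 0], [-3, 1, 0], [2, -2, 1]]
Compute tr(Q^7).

3

Q = I + N where N = [[0, 0, 0], [-3, 0, 0], [2, -2, 0]] is strictly lower-triangular, so N^3 = 0.
(I + N)^7 = I + 7·N + 21·N^2 = [[1, 0, 0], [-21, 1, 0], [140, -14, 1]].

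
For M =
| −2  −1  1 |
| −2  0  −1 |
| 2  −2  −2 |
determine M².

[[8, 0, −3], [2, 4, 0], [−4, 2, 8]]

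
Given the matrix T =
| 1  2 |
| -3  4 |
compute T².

[[-5, 10], [-15, 10]]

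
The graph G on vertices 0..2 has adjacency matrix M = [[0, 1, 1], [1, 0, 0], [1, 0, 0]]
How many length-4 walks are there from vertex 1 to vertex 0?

0

The number of length-4 walks from vertex 1 to vertex 0 is entry (1,0) of M⁴, where M is the adjacency matrix.
M² = [[2, 0, 0], [0, 1, 1], [0, 1, 1]]
M³ = [[0, 2, 2], [2, 0, 0], [2, 0, 0]]
M⁴ = [[4, 0, 0], [0, 2, 2], [0, 2, 2]]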